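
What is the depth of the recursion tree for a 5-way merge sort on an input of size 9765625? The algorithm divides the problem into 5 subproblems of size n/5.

For divide and conquer with division factor 5:

Problem sizes at each level:
Level 0: 9765625
Level 1: 1953125
Level 2: 390625
Level 3: 78125
Level 4: 15625
Level 5: 3125
Level 6: 625
Level 7: 125
Level 8: 25
Level 9: 5
Level 10: 1

The root is level 0 and the size-1 base case is level 10 (the tree spans levels 0 through 10, i.e. 11 levels counting the root), so the depth is the number of divisions: log_5(9765625) = 10

The recursion tree depth is log_5(9765625) = 10. At each level, the problem size is divided by 5, so it takes 10 divisions to reduce to a base case of size 1. The algorithm makes 5 recursive calls at each level.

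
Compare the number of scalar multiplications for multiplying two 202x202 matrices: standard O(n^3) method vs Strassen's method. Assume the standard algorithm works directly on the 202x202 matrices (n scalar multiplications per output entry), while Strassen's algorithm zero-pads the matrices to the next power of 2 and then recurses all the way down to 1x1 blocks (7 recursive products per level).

Matrix multiplication for 202x202 matrices:

Strassen's algorithm requires power-of-2 dimensions. Pad 202x202 to 256x256 (next power of 2).

Standard algorithm: 202^3 = 8242408 multiplications
Strassen's algorithm: 7^(log2(256)) = 7^8 = 5764801 multiplications
Savings: 8242408 - 5764801 = 2477607 multiplications

Standard: 8242408 multiplications (202^3). Strassen: 5764801 multiplications (7^8, after padding to 256x256). Strassen reduces 8 recursive multiplications to 7 at each level.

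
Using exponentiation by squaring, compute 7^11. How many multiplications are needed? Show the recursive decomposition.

Computing 7^11 by squaring (build up from 7^1; each line after the first costs one multiplication):

7^1 = 7
7^2 = (7^1)^2 = 7^2 = 49
7^4 = (7^2)^2 = 49^2 = 2401
7^5 = 7 * 7^4 = 7 * 2401 = 16807
7^10 = (7^5)^2 = 16807^2 = 282475249
7^11 = 7 * 7^10 = 7 * 282475249 = 1977326743

Result: 1977326743
Multiplications needed: 5 (5 lines after 7^1)

7^11 = 1977326743. Using exponentiation by squaring, this requires 5 multiplications. The key idea: if the exponent is even, square the half-power; if odd, multiply by the base once.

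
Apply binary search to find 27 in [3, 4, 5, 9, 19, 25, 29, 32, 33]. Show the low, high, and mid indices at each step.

Binary search for 27 in [3, 4, 5, 9, 19, 25, 29, 32, 33]:

lo=0, hi=8, mid=4, arr[mid]=19 -> 19 < 27, search right half
lo=5, hi=8, mid=6, arr[mid]=29 -> 29 > 27, search left half
lo=5, hi=5, mid=5, arr[mid]=25 -> 25 < 27, search right half
lo=6 > hi=5, target 27 not found

Binary search determines that 27 is not in the array after 3 comparisons. The search space was exhausted without finding the target.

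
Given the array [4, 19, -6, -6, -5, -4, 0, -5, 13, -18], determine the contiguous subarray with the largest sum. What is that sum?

Using Kadane's algorithm on [4, 19, -6, -6, -5, -4, 0, -5, 13, -18]:

Scanning through the array:
Position 1 (value 19): max_ending_here = 23, max_so_far = 23
Position 2 (value -6): max_ending_here = 17, max_so_far = 23
Position 3 (value -6): max_ending_here = 11, max_so_far = 23
Position 4 (value -5): max_ending_here = 6, max_so_far = 23
Position 5 (value -4): max_ending_here = 2, max_so_far = 23
Position 6 (value 0): max_ending_here = 2, max_so_far = 23
Position 7 (value -5): max_ending_here = -3, max_so_far = 23
Position 8 (value 13): max_ending_here = 13, max_so_far = 23
Position 9 (value -18): max_ending_here = -5, max_so_far = 23

Maximum subarray: [4, 19]
Maximum sum: 23

The maximum subarray is [4, 19] with sum 23. This subarray runs from index 0 to index 1.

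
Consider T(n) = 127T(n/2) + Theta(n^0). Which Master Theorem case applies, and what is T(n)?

Master Theorem for T(n) = 127T(n/2) + O(n^0):

a = 127, b = 2, c = 0
log_b(a) = log_2(127) = 6.9887

Case 1: c = 0 < log_2(127) = 6.9887
T(n) = O(n^(log_2 127))

For T(n) = 127T(n/2) + O(n^0): log_2(127) = 6.9887. This is Case 1 of the Master Theorem (c < log_b(a), work dominated by leaves), giving O(n^(log_2 127)).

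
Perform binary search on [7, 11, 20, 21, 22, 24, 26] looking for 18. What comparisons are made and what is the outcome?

Binary search for 18 in [7, 11, 20, 21, 22, 24, 26]:

lo=0, hi=6, mid=3, arr[mid]=21 -> 21 > 18, search left half
lo=0, hi=2, mid=1, arr[mid]=11 -> 11 < 18, search right half
lo=2, hi=2, mid=2, arr[mid]=20 -> 20 > 18, search left half
lo=2 > hi=1, target 18 not found

Binary search determines that 18 is not in the array after 3 comparisons. The search space was exhausted without finding the target.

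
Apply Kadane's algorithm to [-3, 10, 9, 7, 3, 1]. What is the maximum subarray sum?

Using Kadane's algorithm on [-3, 10, 9, 7, 3, 1]:

Scanning through the array:
Position 1 (value 10): max_ending_here = 10, max_so_far = 10
Position 2 (value 9): max_ending_here = 19, max_so_far = 19
Position 3 (value 7): max_ending_here = 26, max_so_far = 26
Position 4 (value 3): max_ending_here = 29, max_so_far = 29
Position 5 (value 1): max_ending_here = 30, max_so_far = 30

Maximum subarray: [10, 9, 7, 3, 1]
Maximum sum: 30

The maximum subarray is [10, 9, 7, 3, 1] with sum 30. This subarray runs from index 1 to index 5.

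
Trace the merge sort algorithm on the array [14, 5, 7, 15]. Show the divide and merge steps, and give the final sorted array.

Merge sort trace:

Split: [14, 5, 7, 15] -> [14, 5] and [7, 15]
  Split: [14, 5] -> [14] and [5]
  Merge: [14] + [5] -> [5, 14]
  Split: [7, 15] -> [7] and [15]
  Merge: [7] + [15] -> [7, 15]
Merge: [5, 14] + [7, 15] -> [5, 7, 14, 15]

Final sorted array: [5, 7, 14, 15]

The merge sort proceeds by recursively splitting the array and merging sorted halves.
After all merges, the sorted array is [5, 7, 14, 15].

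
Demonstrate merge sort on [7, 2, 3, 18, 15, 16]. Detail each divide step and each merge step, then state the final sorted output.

Merge sort trace:

Split: [7, 2, 3, 18, 15, 16] -> [7, 2, 3] and [18, 15, 16]
  Split: [7, 2, 3] -> [7] and [2, 3]
    Split: [2, 3] -> [2] and [3]
    Merge: [2] + [3] -> [2, 3]
  Merge: [7] + [2, 3] -> [2, 3, 7]
  Split: [18, 15, 16] -> [18] and [15, 16]
    Split: [15, 16] -> [15] and [16]
    Merge: [15] + [16] -> [15, 16]
  Merge: [18] + [15, 16] -> [15, 16, 18]
Merge: [2, 3, 7] + [15, 16, 18] -> [2, 3, 7, 15, 16, 18]

Final sorted array: [2, 3, 7, 15, 16, 18]

The merge sort proceeds by recursively splitting the array and merging sorted halves.
After all merges, the sorted array is [2, 3, 7, 15, 16, 18].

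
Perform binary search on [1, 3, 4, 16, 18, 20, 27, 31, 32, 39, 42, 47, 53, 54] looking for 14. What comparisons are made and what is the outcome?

Binary search for 14 in [1, 3, 4, 16, 18, 20, 27, 31, 32, 39, 42, 47, 53, 54]:

lo=0, hi=13, mid=6, arr[mid]=27 -> 27 > 14, search left half
lo=0, hi=5, mid=2, arr[mid]=4 -> 4 < 14, search right half
lo=3, hi=5, mid=4, arr[mid]=18 -> 18 > 14, search left half
lo=3, hi=3, mid=3, arr[mid]=16 -> 16 > 14, search left half
lo=3 > hi=2, target 14 not found

Binary search determines that 14 is not in the array after 4 comparisons. The search space was exhausted without finding the target.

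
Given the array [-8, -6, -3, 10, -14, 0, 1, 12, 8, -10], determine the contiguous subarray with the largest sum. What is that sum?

Using Kadane's algorithm on [-8, -6, -3, 10, -14, 0, 1, 12, 8, -10]:

Scanning through the array:
Position 1 (value -6): max_ending_here = -6, max_so_far = -6
Position 2 (value -3): max_ending_here = -3, max_so_far = -3
Position 3 (value 10): max_ending_here = 10, max_so_far = 10
Position 4 (value -14): max_ending_here = -4, max_so_far = 10
Position 5 (value 0): max_ending_here = 0, max_so_far = 10
Position 6 (value 1): max_ending_here = 1, max_so_far = 10
Position 7 (value 12): max_ending_here = 13, max_so_far = 13
Position 8 (value 8): max_ending_here = 21, max_so_far = 21
Position 9 (value -10): max_ending_here = 11, max_so_far = 21

Maximum subarray: [0, 1, 12, 8]
Maximum sum: 21

The maximum subarray is [0, 1, 12, 8] with sum 21. This subarray runs from index 5 to index 8.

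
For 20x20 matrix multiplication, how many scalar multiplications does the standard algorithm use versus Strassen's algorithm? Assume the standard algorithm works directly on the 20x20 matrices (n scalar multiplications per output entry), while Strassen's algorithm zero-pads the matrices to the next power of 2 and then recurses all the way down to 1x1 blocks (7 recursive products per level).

Matrix multiplication for 20x20 matrices:

Strassen's algorithm requires power-of-2 dimensions. Pad 20x20 to 32x32 (next power of 2).

Standard algorithm: 20^3 = 8000 multiplications
Strassen's algorithm: 7^(log2(32)) = 7^5 = 16807 multiplications
Difference: 8000 - 16807 = -8807 (Strassen uses MORE here due to padding overhead — for small or just-over-power-of-2 n, padding can outweigh the per-level savings)

Standard: 8000 multiplications (20^3). Strassen: 16807 multiplications (7^5, after padding to 32x32). Strassen reduces 8 recursive multiplications to 7 at each level.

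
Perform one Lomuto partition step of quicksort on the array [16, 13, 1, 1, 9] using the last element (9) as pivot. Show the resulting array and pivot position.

Lomuto partition with pivot = 9:

Initial array: [16, 13, 1, 1, 9]

arr[0]=16 > 9: no swap
arr[1]=13 > 9: no swap
arr[2]=1 <= 9: swap with position 0, array becomes [1, 13, 16, 1, 9]
arr[3]=1 <= 9: swap with position 1, array becomes [1, 1, 16, 13, 9]

Place pivot at position 2: [1, 1, 9, 13, 16]
Pivot position: 2

After partitioning with pivot 9, the array becomes [1, 1, 9, 13, 16]. The pivot is placed at index 2. All elements to the left of the pivot are <= 9, and all elements to the right are > 9.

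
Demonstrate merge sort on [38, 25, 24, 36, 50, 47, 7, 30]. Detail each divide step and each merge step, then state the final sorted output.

Merge sort trace:

Split: [38, 25, 24, 36, 50, 47, 7, 30] -> [38, 25, 24, 36] and [50, 47, 7, 30]
  Split: [38, 25, 24, 36] -> [38, 25] and [24, 36]
    Split: [38, 25] -> [38] and [25]
    Merge: [38] + [25] -> [25, 38]
    Split: [24, 36] -> [24] and [36]
    Merge: [24] + [36] -> [24, 36]
  Merge: [25, 38] + [24, 36] -> [24, 25, 36, 38]
  Split: [50, 47, 7, 30] -> [50, 47] and [7, 30]
    Split: [50, 47] -> [50] and [47]
    Merge: [50] + [47] -> [47, 50]
    Split: [7, 30] -> [7] and [30]
    Merge: [7] + [30] -> [7, 30]
  Merge: [47, 50] + [7, 30] -> [7, 30, 47, 50]
Merge: [24, 25, 36, 38] + [7, 30, 47, 50] -> [7, 24, 25, 30, 36, 38, 47, 50]

Final sorted array: [7, 24, 25, 30, 36, 38, 47, 50]

The merge sort proceeds by recursively splitting the array and merging sorted halves.
After all merges, the sorted array is [7, 24, 25, 30, 36, 38, 47, 50].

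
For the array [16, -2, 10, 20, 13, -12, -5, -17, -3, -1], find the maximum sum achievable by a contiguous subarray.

Using Kadane's algorithm on [16, -2, 10, 20, 13, -12, -5, -17, -3, -1]:

Scanning through the array:
Position 1 (value -2): max_ending_here = 14, max_so_far = 16
Position 2 (value 10): max_ending_here = 24, max_so_far = 24
Position 3 (value 20): max_ending_here = 44, max_so_far = 44
Position 4 (value 13): max_ending_here = 57, max_so_far = 57
Position 5 (value -12): max_ending_here = 45, max_so_far = 57
Position 6 (value -5): max_ending_here = 40, max_so_far = 57
Position 7 (value -17): max_ending_here = 23, max_so_far = 57
Position 8 (value -3): max_ending_here = 20, max_so_far = 57
Position 9 (value -1): max_ending_here = 19, max_so_far = 57

Maximum subarray: [16, -2, 10, 20, 13]
Maximum sum: 57

The maximum subarray is [16, -2, 10, 20, 13] with sum 57. This subarray runs from index 0 to index 4.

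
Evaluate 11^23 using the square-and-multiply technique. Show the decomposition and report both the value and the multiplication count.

Computing 11^23 by squaring (build up from 11^1; each line after the first costs one multiplication):

11^1 = 11
11^2 = (11^1)^2 = 11^2 = 121
11^4 = (11^2)^2 = 121^2 = 14641
11^5 = 11 * 11^4 = 11 * 14641 = 161051
11^10 = (11^5)^2 = 161051^2 = 25937424601
11^11 = 11 * 11^10 = 11 * 25937424601 = 285311670611
11^22 = (11^11)^2 = 285311670611^2 = 81402749386839761113321
11^23 = 11 * 11^22 = 11 * 81402749386839761113321 = 895430243255237372246531

Result: 895430243255237372246531
Multiplications needed: 7 (7 lines after 11^1)

11^23 = 895430243255237372246531. Using exponentiation by squaring, this requires 7 multiplications. The key idea: if the exponent is even, square the half-power; if odd, multiply by the base once.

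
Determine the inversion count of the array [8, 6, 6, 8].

Finding inversions in [8, 6, 6, 8]:

(0, 1): arr[0]=8 > arr[1]=6
(0, 2): arr[0]=8 > arr[2]=6

Total inversions: 2

The array has 2 inversion(s): (0,1), (0,2). Each pair (i,j) satisfies i < j and arr[i] > arr[j].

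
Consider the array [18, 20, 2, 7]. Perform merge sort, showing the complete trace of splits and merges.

Merge sort trace:

Split: [18, 20, 2, 7] -> [18, 20] and [2, 7]
  Split: [18, 20] -> [18] and [20]
  Merge: [18] + [20] -> [18, 20]
  Split: [2, 7] -> [2] and [7]
  Merge: [2] + [7] -> [2, 7]
Merge: [18, 20] + [2, 7] -> [2, 7, 18, 20]

Final sorted array: [2, 7, 18, 20]

The merge sort proceeds by recursively splitting the array and merging sorted halves.
After all merges, the sorted array is [2, 7, 18, 20].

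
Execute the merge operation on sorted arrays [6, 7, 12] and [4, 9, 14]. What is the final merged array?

Merging process:

Compare 6 vs 4: take 4 from right. Merged: [4]
Compare 6 vs 9: take 6 from left. Merged: [4, 6]
Compare 7 vs 9: take 7 from left. Merged: [4, 6, 7]
Compare 12 vs 9: take 9 from right. Merged: [4, 6, 7, 9]
Compare 12 vs 14: take 12 from left. Merged: [4, 6, 7, 9, 12]
Append remaining from right: [14]. Merged: [4, 6, 7, 9, 12, 14]

Final merged array: [4, 6, 7, 9, 12, 14]
Total comparisons: 5

The merged array is [4, 6, 7, 9, 12, 14], requiring 5 comparisons. The merge step runs in O(n) time where n is the total number of elements.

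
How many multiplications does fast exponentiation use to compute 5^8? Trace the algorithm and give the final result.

Computing 5^8 by squaring (build up from 5^1; each line after the first costs one multiplication):

5^1 = 5
5^2 = (5^1)^2 = 5^2 = 25
5^4 = (5^2)^2 = 25^2 = 625
5^8 = (5^4)^2 = 625^2 = 390625

Result: 390625
Multiplications needed: 3 (3 lines after 5^1)

5^8 = 390625. Using exponentiation by squaring, this requires 3 multiplications. The key idea: if the exponent is even, square the half-power; if odd, multiply by the base once.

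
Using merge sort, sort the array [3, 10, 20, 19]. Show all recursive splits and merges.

Merge sort trace:

Split: [3, 10, 20, 19] -> [3, 10] and [20, 19]
  Split: [3, 10] -> [3] and [10]
  Merge: [3] + [10] -> [3, 10]
  Split: [20, 19] -> [20] and [19]
  Merge: [20] + [19] -> [19, 20]
Merge: [3, 10] + [19, 20] -> [3, 10, 19, 20]

Final sorted array: [3, 10, 19, 20]

The merge sort proceeds by recursively splitting the array and merging sorted halves.
After all merges, the sorted array is [3, 10, 19, 20].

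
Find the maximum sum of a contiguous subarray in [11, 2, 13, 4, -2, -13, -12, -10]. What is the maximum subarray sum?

Using Kadane's algorithm on [11, 2, 13, 4, -2, -13, -12, -10]:

Scanning through the array:
Position 1 (value 2): max_ending_here = 13, max_so_far = 13
Position 2 (value 13): max_ending_here = 26, max_so_far = 26
Position 3 (value 4): max_ending_here = 30, max_so_far = 30
Position 4 (value -2): max_ending_here = 28, max_so_far = 30
Position 5 (value -13): max_ending_here = 15, max_so_far = 30
Position 6 (value -12): max_ending_here = 3, max_so_far = 30
Position 7 (value -10): max_ending_here = -7, max_so_far = 30

Maximum subarray: [11, 2, 13, 4]
Maximum sum: 30

The maximum subarray is [11, 2, 13, 4] with sum 30. This subarray runs from index 0 to index 3.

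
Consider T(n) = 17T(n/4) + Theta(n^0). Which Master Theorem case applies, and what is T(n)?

Master Theorem for T(n) = 17T(n/4) + O(n^0):

a = 17, b = 4, c = 0
log_b(a) = log_4(17) = 2.0437

Case 1: c = 0 < log_4(17) = 2.0437
T(n) = O(n^(log_4 17))

For T(n) = 17T(n/4) + O(n^0): log_4(17) = 2.0437. This is Case 1 of the Master Theorem (c < log_b(a), work dominated by leaves), giving O(n^(log_4 17)).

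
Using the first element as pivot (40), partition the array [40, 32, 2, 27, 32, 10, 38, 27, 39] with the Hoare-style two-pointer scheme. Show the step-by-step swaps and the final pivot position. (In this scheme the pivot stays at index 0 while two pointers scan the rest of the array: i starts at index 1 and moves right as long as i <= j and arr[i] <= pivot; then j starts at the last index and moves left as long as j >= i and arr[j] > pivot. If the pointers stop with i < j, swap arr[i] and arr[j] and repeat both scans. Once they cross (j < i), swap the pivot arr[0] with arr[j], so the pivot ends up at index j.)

Hoare-style two-pointer partition with pivot = 40:

Initial array: [40, 32, 2, 27, 32, 10, 38, 27, 39]

Pointers start at i = 1, j = 8.
i ends at 9, j ends at 8: the pointers have crossed (j < i), so scanning stops.

Swap pivot arr[0] with arr[8] to place pivot at position 8: [39, 32, 2, 27, 32, 10, 38, 27, 40]
Pivot position: 8

After partitioning with pivot 40, the array becomes [39, 32, 2, 27, 32, 10, 38, 27, 40]. The pivot is placed at index 8. All elements to the left of the pivot are <= 40, and all elements to the right are > 40.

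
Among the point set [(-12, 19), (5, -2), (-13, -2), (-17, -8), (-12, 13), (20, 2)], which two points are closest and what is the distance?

Computing all pairwise distances among 6 points:

d((-12, 19), (5, -2)) = 27.0185
d((-12, 19), (-13, -2)) = 21.0238
d((-12, 19), (-17, -8)) = 27.4591
d((-12, 19), (-12, 13)) = 6.0 <-- minimum
d((-12, 19), (20, 2)) = 36.2353
d((5, -2), (-13, -2)) = 18.0
d((5, -2), (-17, -8)) = 22.8035
d((5, -2), (-12, 13)) = 22.6716
d((5, -2), (20, 2)) = 15.5242
d((-13, -2), (-17, -8)) = 7.2111
d((-13, -2), (-12, 13)) = 15.0333
d((-13, -2), (20, 2)) = 33.2415
d((-17, -8), (-12, 13)) = 21.587
d((-17, -8), (20, 2)) = 38.3275
d((-12, 13), (20, 2)) = 33.8378

Closest pair: (-12, 19) and (-12, 13) with distance 6.0

The closest pair is (-12, 19) and (-12, 13) with Euclidean distance 6.0. For 6 points, brute-force pairwise comparison is shown above. For large n, the divide-and-conquer algorithm (sort by x, recurse on halves, check the dividing strip) achieves O(n log n).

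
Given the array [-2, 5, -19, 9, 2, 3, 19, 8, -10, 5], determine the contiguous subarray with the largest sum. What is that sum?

Using Kadane's algorithm on [-2, 5, -19, 9, 2, 3, 19, 8, -10, 5]:

Scanning through the array:
Position 1 (value 5): max_ending_here = 5, max_so_far = 5
Position 2 (value -19): max_ending_here = -14, max_so_far = 5
Position 3 (value 9): max_ending_here = 9, max_so_far = 9
Position 4 (value 2): max_ending_here = 11, max_so_far = 11
Position 5 (value 3): max_ending_here = 14, max_so_far = 14
Position 6 (value 19): max_ending_here = 33, max_so_far = 33
Position 7 (value 8): max_ending_here = 41, max_so_far = 41
Position 8 (value -10): max_ending_here = 31, max_so_far = 41
Position 9 (value 5): max_ending_here = 36, max_so_far = 41

Maximum subarray: [9, 2, 3, 19, 8]
Maximum sum: 41

The maximum subarray is [9, 2, 3, 19, 8] with sum 41. This subarray runs from index 3 to index 7.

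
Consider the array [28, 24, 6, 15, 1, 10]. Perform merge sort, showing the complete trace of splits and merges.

Merge sort trace:

Split: [28, 24, 6, 15, 1, 10] -> [28, 24, 6] and [15, 1, 10]
  Split: [28, 24, 6] -> [28] and [24, 6]
    Split: [24, 6] -> [24] and [6]
    Merge: [24] + [6] -> [6, 24]
  Merge: [28] + [6, 24] -> [6, 24, 28]
  Split: [15, 1, 10] -> [15] and [1, 10]
    Split: [1, 10] -> [1] and [10]
    Merge: [1] + [10] -> [1, 10]
  Merge: [15] + [1, 10] -> [1, 10, 15]
Merge: [6, 24, 28] + [1, 10, 15] -> [1, 6, 10, 15, 24, 28]

Final sorted array: [1, 6, 10, 15, 24, 28]

The merge sort proceeds by recursively splitting the array and merging sorted halves.
After all merges, the sorted array is [1, 6, 10, 15, 24, 28].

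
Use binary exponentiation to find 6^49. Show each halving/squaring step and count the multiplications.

Computing 6^49 by squaring (build up from 6^1; each line after the first costs one multiplication):

6^1 = 6
6^2 = (6^1)^2 = 6^2 = 36
6^3 = 6 * 6^2 = 6 * 36 = 216
6^6 = (6^3)^2 = 216^2 = 46656
6^12 = (6^6)^2 = 46656^2 = 2176782336
6^24 = (6^12)^2 = 2176782336^2 = 4738381338321616896
6^48 = (6^24)^2 = 4738381338321616896^2 = 22452257707354557240087211123792674816
6^49 = 6 * 6^48 = 6 * 22452257707354557240087211123792674816 = 134713546244127343440523266742756048896

Result: 134713546244127343440523266742756048896
Multiplications needed: 7 (7 lines after 6^1)

6^49 = 134713546244127343440523266742756048896. Using exponentiation by squaring, this requires 7 multiplications. The key idea: if the exponent is even, square the half-power; if odd, multiply by the base once.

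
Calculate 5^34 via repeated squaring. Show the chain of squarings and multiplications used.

Computing 5^34 by squaring (build up from 5^1; each line after the first costs one multiplication):

5^1 = 5
5^2 = (5^1)^2 = 5^2 = 25
5^4 = (5^2)^2 = 25^2 = 625
5^8 = (5^4)^2 = 625^2 = 390625
5^16 = (5^8)^2 = 390625^2 = 152587890625
5^17 = 5 * 5^16 = 5 * 152587890625 = 762939453125
5^34 = (5^17)^2 = 762939453125^2 = 582076609134674072265625

Result: 582076609134674072265625
Multiplications needed: 6 (6 lines after 5^1)

5^34 = 582076609134674072265625. Using exponentiation by squaring, this requires 6 multiplications. The key idea: if the exponent is even, square the half-power; if odd, multiply by the base once.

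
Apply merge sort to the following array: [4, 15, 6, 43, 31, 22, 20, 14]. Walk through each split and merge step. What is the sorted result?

Merge sort trace:

Split: [4, 15, 6, 43, 31, 22, 20, 14] -> [4, 15, 6, 43] and [31, 22, 20, 14]
  Split: [4, 15, 6, 43] -> [4, 15] and [6, 43]
    Split: [4, 15] -> [4] and [15]
    Merge: [4] + [15] -> [4, 15]
    Split: [6, 43] -> [6] and [43]
    Merge: [6] + [43] -> [6, 43]
  Merge: [4, 15] + [6, 43] -> [4, 6, 15, 43]
  Split: [31, 22, 20, 14] -> [31, 22] and [20, 14]
    Split: [31, 22] -> [31] and [22]
    Merge: [31] + [22] -> [22, 31]
    Split: [20, 14] -> [20] and [14]
    Merge: [20] + [14] -> [14, 20]
  Merge: [22, 31] + [14, 20] -> [14, 20, 22, 31]
Merge: [4, 6, 15, 43] + [14, 20, 22, 31] -> [4, 6, 14, 15, 20, 22, 31, 43]

Final sorted array: [4, 6, 14, 15, 20, 22, 31, 43]

The merge sort proceeds by recursively splitting the array and merging sorted halves.
After all merges, the sorted array is [4, 6, 14, 15, 20, 22, 31, 43].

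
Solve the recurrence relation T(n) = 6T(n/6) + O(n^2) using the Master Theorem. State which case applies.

Master Theorem for T(n) = 6T(n/6) + O(n^2):

a = 6, b = 6, c = 2
log_b(a) = log_6(6) = 1.0000

Case 3: c = 2 > log_6(6) = 1.0000
T(n) = O(n^2) = O(n^2)

For T(n) = 6T(n/6) + O(n^2): log_6(6) = 1.0000. This is Case 3 of the Master Theorem (c > log_b(a), work dominated by root), giving O(n^2).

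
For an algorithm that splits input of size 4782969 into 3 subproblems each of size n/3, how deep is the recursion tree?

For divide and conquer with division factor 3:

Problem sizes at each level:
Level 0: 4782969
Level 1: 1594323
Level 2: 531441
Level 3: 177147
Level 4: 59049
Level 5: 19683
Level 6: 6561
Level 7: 2187
Level 8: 729
Level 9: 243
Level 10: 81
Level 11: 27
Level 12: 9
Level 13: 3
Level 14: 1

The root is level 0 and the size-1 base case is level 14 (the tree spans levels 0 through 14, i.e. 15 levels counting the root), so the depth is the number of divisions: log_3(4782969) = 14

The recursion tree depth is log_3(4782969) = 14. At each level, the problem size is divided by 3, so it takes 14 divisions to reduce to a base case of size 1. The algorithm makes 3 recursive calls at each level.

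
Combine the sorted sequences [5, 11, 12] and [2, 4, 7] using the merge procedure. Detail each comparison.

Merging process:

Compare 5 vs 2: take 2 from right. Merged: [2]
Compare 5 vs 4: take 4 from right. Merged: [2, 4]
Compare 5 vs 7: take 5 from left. Merged: [2, 4, 5]
Compare 11 vs 7: take 7 from right. Merged: [2, 4, 5, 7]
Append remaining from left: [11, 12]. Merged: [2, 4, 5, 7, 11, 12]

Final merged array: [2, 4, 5, 7, 11, 12]
Total comparisons: 4

The merged array is [2, 4, 5, 7, 11, 12], requiring 4 comparisons. The merge step runs in O(n) time where n is the total number of elements.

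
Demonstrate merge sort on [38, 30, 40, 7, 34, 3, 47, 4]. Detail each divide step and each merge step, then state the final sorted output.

Merge sort trace:

Split: [38, 30, 40, 7, 34, 3, 47, 4] -> [38, 30, 40, 7] and [34, 3, 47, 4]
  Split: [38, 30, 40, 7] -> [38, 30] and [40, 7]
    Split: [38, 30] -> [38] and [30]
    Merge: [38] + [30] -> [30, 38]
    Split: [40, 7] -> [40] and [7]
    Merge: [40] + [7] -> [7, 40]
  Merge: [30, 38] + [7, 40] -> [7, 30, 38, 40]
  Split: [34, 3, 47, 4] -> [34, 3] and [47, 4]
    Split: [34, 3] -> [34] and [3]
    Merge: [34] + [3] -> [3, 34]
    Split: [47, 4] -> [47] and [4]
    Merge: [47] + [4] -> [4, 47]
  Merge: [3, 34] + [4, 47] -> [3, 4, 34, 47]
Merge: [7, 30, 38, 40] + [3, 4, 34, 47] -> [3, 4, 7, 30, 34, 38, 40, 47]

Final sorted array: [3, 4, 7, 30, 34, 38, 40, 47]

The merge sort proceeds by recursively splitting the array and merging sorted halves.
After all merges, the sorted array is [3, 4, 7, 30, 34, 38, 40, 47].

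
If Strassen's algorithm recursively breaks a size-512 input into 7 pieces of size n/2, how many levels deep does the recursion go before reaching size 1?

For divide and conquer with division factor 2:

Problem sizes at each level:
Level 0: 512
Level 1: 256
Level 2: 128
Level 3: 64
Level 4: 32
Level 5: 16
Level 6: 8
Level 7: 4
Level 8: 2
Level 9: 1

The root is level 0 and the size-1 base case is level 9 (the tree spans levels 0 through 9, i.e. 10 levels counting the root), so the depth is the number of divisions: log_2(512) = 9

The recursion tree depth is log_2(512) = 9. At each level, the problem size is divided by 2, so it takes 9 divisions to reduce to a base case of size 1. The algorithm makes 7 recursive calls at each level.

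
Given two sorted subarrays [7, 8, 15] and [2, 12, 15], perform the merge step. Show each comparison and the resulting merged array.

Merging process:

Compare 7 vs 2: take 2 from right. Merged: [2]
Compare 7 vs 12: take 7 from left. Merged: [2, 7]
Compare 8 vs 12: take 8 from left. Merged: [2, 7, 8]
Compare 15 vs 12: take 12 from right. Merged: [2, 7, 8, 12]
Compare 15 vs 15: take 15 from left. Merged: [2, 7, 8, 12, 15]
Append remaining from right: [15]. Merged: [2, 7, 8, 12, 15, 15]

Final merged array: [2, 7, 8, 12, 15, 15]
Total comparisons: 5

The merged array is [2, 7, 8, 12, 15, 15], requiring 5 comparisons. The merge step runs in O(n) time where n is the total number of elements.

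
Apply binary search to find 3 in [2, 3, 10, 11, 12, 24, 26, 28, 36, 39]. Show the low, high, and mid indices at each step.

Binary search for 3 in [2, 3, 10, 11, 12, 24, 26, 28, 36, 39]:

lo=0, hi=9, mid=4, arr[mid]=12 -> 12 > 3, search left half
lo=0, hi=3, mid=1, arr[mid]=3 -> Found target at index 1!

Binary search finds 3 at index 1 after 2 comparisons. The search repeatedly halves the search space by comparing with the middle element.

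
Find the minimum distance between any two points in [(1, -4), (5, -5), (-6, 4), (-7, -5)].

Computing all pairwise distances among 4 points:

d((1, -4), (5, -5)) = 4.1231 <-- minimum
d((1, -4), (-6, 4)) = 10.6301
d((1, -4), (-7, -5)) = 8.0623
d((5, -5), (-6, 4)) = 14.2127
d((5, -5), (-7, -5)) = 12.0
d((-6, 4), (-7, -5)) = 9.0554

Closest pair: (1, -4) and (5, -5) with distance 4.1231

The closest pair is (1, -4) and (5, -5) with Euclidean distance 4.1231. For 4 points, brute-force pairwise comparison is shown above. For large n, the divide-and-conquer algorithm (sort by x, recurse on halves, check the dividing strip) achieves O(n log n).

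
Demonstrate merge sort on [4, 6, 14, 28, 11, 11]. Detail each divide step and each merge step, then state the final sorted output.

Merge sort trace:

Split: [4, 6, 14, 28, 11, 11] -> [4, 6, 14] and [28, 11, 11]
  Split: [4, 6, 14] -> [4] and [6, 14]
    Split: [6, 14] -> [6] and [14]
    Merge: [6] + [14] -> [6, 14]
  Merge: [4] + [6, 14] -> [4, 6, 14]
  Split: [28, 11, 11] -> [28] and [11, 11]
    Split: [11, 11] -> [11] and [11]
    Merge: [11] + [11] -> [11, 11]
  Merge: [28] + [11, 11] -> [11, 11, 28]
Merge: [4, 6, 14] + [11, 11, 28] -> [4, 6, 11, 11, 14, 28]

Final sorted array: [4, 6, 11, 11, 14, 28]

The merge sort proceeds by recursively splitting the array and merging sorted halves.
After all merges, the sorted array is [4, 6, 11, 11, 14, 28].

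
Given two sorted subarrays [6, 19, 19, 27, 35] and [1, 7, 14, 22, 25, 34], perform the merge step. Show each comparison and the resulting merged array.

Merging process:

Compare 6 vs 1: take 1 from right. Merged: [1]
Compare 6 vs 7: take 6 from left. Merged: [1, 6]
Compare 19 vs 7: take 7 from right. Merged: [1, 6, 7]
Compare 19 vs 14: take 14 from right. Merged: [1, 6, 7, 14]
Compare 19 vs 22: take 19 from left. Merged: [1, 6, 7, 14, 19]
Compare 19 vs 22: take 19 from left. Merged: [1, 6, 7, 14, 19, 19]
Compare 27 vs 22: take 22 from right. Merged: [1, 6, 7, 14, 19, 19, 22]
Compare 27 vs 25: take 25 from right. Merged: [1, 6, 7, 14, 19, 19, 22, 25]
Compare 27 vs 34: take 27 from left. Merged: [1, 6, 7, 14, 19, 19, 22, 25, 27]
Compare 35 vs 34: take 34 from right. Merged: [1, 6, 7, 14, 19, 19, 22, 25, 27, 34]
Append remaining from left: [35]. Merged: [1, 6, 7, 14, 19, 19, 22, 25, 27, 34, 35]

Final merged array: [1, 6, 7, 14, 19, 19, 22, 25, 27, 34, 35]
Total comparisons: 10

The merged array is [1, 6, 7, 14, 19, 19, 22, 25, 27, 34, 35], requiring 10 comparisons. The merge step runs in O(n) time where n is the total number of elements.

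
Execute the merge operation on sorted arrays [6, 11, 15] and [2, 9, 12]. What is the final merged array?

Merging process:

Compare 6 vs 2: take 2 from right. Merged: [2]
Compare 6 vs 9: take 6 from left. Merged: [2, 6]
Compare 11 vs 9: take 9 from right. Merged: [2, 6, 9]
Compare 11 vs 12: take 11 from left. Merged: [2, 6, 9, 11]
Compare 15 vs 12: take 12 from right. Merged: [2, 6, 9, 11, 12]
Append remaining from left: [15]. Merged: [2, 6, 9, 11, 12, 15]

Final merged array: [2, 6, 9, 11, 12, 15]
Total comparisons: 5

The merged array is [2, 6, 9, 11, 12, 15], requiring 5 comparisons. The merge step runs in O(n) time where n is the total number of elements.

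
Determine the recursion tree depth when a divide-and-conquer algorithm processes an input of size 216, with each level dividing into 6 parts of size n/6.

For divide and conquer with division factor 6:

Problem sizes at each level:
Level 0: 216
Level 1: 36
Level 2: 6
Level 3: 1

The root is level 0 and the size-1 base case is level 3 (the tree spans levels 0 through 3, i.e. 4 levels counting the root), so the depth is the number of divisions: log_6(216) = 3

The recursion tree depth is log_6(216) = 3. At each level, the problem size is divided by 6, so it takes 3 divisions to reduce to a base case of size 1. The algorithm makes 6 recursive calls at each level.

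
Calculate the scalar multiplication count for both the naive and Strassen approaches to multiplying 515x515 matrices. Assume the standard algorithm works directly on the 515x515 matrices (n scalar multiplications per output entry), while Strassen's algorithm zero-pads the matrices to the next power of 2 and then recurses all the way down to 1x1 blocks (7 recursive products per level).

Matrix multiplication for 515x515 matrices:

Strassen's algorithm requires power-of-2 dimensions. Pad 515x515 to 1024x1024 (next power of 2).

Standard algorithm: 515^3 = 136590875 multiplications
Strassen's algorithm: 7^(log2(1024)) = 7^10 = 282475249 multiplications
Difference: 136590875 - 282475249 = -145884374 (Strassen uses MORE here due to padding overhead — for small or just-over-power-of-2 n, padding can outweigh the per-level savings)

Standard: 136590875 multiplications (515^3). Strassen: 282475249 multiplications (7^10, after padding to 1024x1024). Strassen reduces 8 recursive multiplications to 7 at each level.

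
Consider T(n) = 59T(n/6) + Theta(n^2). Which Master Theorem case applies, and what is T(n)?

Master Theorem for T(n) = 59T(n/6) + O(n^2):

a = 59, b = 6, c = 2
log_b(a) = log_6(59) = 2.2757

Case 1: c = 2 < log_6(59) = 2.2757
T(n) = O(n^(log_6 59))

For T(n) = 59T(n/6) + O(n^2): log_6(59) = 2.2757. This is Case 1 of the Master Theorem (c < log_b(a), work dominated by leaves), giving O(n^(log_6 59)).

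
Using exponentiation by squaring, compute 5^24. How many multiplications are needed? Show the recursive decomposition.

Computing 5^24 by squaring (build up from 5^1; each line after the first costs one multiplication):

5^1 = 5
5^2 = (5^1)^2 = 5^2 = 25
5^3 = 5 * 5^2 = 5 * 25 = 125
5^6 = (5^3)^2 = 125^2 = 15625
5^12 = (5^6)^2 = 15625^2 = 244140625
5^24 = (5^12)^2 = 244140625^2 = 59604644775390625

Result: 59604644775390625
Multiplications needed: 5 (5 lines after 5^1)

5^24 = 59604644775390625. Using exponentiation by squaring, this requires 5 multiplications. The key idea: if the exponent is even, square the half-power; if odd, multiply by the base once.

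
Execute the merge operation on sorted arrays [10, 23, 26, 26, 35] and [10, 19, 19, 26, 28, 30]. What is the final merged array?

Merging process:

Compare 10 vs 10: take 10 from left. Merged: [10]
Compare 23 vs 10: take 10 from right. Merged: [10, 10]
Compare 23 vs 19: take 19 from right. Merged: [10, 10, 19]
Compare 23 vs 19: take 19 from right. Merged: [10, 10, 19, 19]
Compare 23 vs 26: take 23 from left. Merged: [10, 10, 19, 19, 23]
Compare 26 vs 26: take 26 from left. Merged: [10, 10, 19, 19, 23, 26]
Compare 26 vs 26: take 26 from left. Merged: [10, 10, 19, 19, 23, 26, 26]
Compare 35 vs 26: take 26 from right. Merged: [10, 10, 19, 19, 23, 26, 26, 26]
Compare 35 vs 28: take 28 from right. Merged: [10, 10, 19, 19, 23, 26, 26, 26, 28]
Compare 35 vs 30: take 30 from right. Merged: [10, 10, 19, 19, 23, 26, 26, 26, 28, 30]
Append remaining from left: [35]. Merged: [10, 10, 19, 19, 23, 26, 26, 26, 28, 30, 35]

Final merged array: [10, 10, 19, 19, 23, 26, 26, 26, 28, 30, 35]
Total comparisons: 10

The merged array is [10, 10, 19, 19, 23, 26, 26, 26, 28, 30, 35], requiring 10 comparisons. The merge step runs in O(n) time where n is the total number of elements.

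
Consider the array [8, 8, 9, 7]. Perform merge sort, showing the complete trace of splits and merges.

Merge sort trace:

Split: [8, 8, 9, 7] -> [8, 8] and [9, 7]
  Split: [8, 8] -> [8] and [8]
  Merge: [8] + [8] -> [8, 8]
  Split: [9, 7] -> [9] and [7]
  Merge: [9] + [7] -> [7, 9]
Merge: [8, 8] + [7, 9] -> [7, 8, 8, 9]

Final sorted array: [7, 8, 8, 9]

The merge sort proceeds by recursively splitting the array and merging sorted halves.
After all merges, the sorted array is [7, 8, 8, 9].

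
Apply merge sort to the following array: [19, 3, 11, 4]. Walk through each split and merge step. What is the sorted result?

Merge sort trace:

Split: [19, 3, 11, 4] -> [19, 3] and [11, 4]
  Split: [19, 3] -> [19] and [3]
  Merge: [19] + [3] -> [3, 19]
  Split: [11, 4] -> [11] and [4]
  Merge: [11] + [4] -> [4, 11]
Merge: [3, 19] + [4, 11] -> [3, 4, 11, 19]

Final sorted array: [3, 4, 11, 19]

The merge sort proceeds by recursively splitting the array and merging sorted halves.
After all merges, the sorted array is [3, 4, 11, 19].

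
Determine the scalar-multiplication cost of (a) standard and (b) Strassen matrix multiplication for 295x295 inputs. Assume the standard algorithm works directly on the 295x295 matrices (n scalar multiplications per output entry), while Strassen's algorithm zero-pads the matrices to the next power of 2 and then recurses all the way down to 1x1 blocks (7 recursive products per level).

Matrix multiplication for 295x295 matrices:

Strassen's algorithm requires power-of-2 dimensions. Pad 295x295 to 512x512 (next power of 2).

Standard algorithm: 295^3 = 25672375 multiplications
Strassen's algorithm: 7^(log2(512)) = 7^9 = 40353607 multiplications
Difference: 25672375 - 40353607 = -14681232 (Strassen uses MORE here due to padding overhead — for small or just-over-power-of-2 n, padding can outweigh the per-level savings)

Standard: 25672375 multiplications (295^3). Strassen: 40353607 multiplications (7^9, after padding to 512x512). Strassen reduces 8 recursive multiplications to 7 at each level.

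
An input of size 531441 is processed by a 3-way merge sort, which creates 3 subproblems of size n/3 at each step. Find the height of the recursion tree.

For divide and conquer with division factor 3:

Problem sizes at each level:
Level 0: 531441
Level 1: 177147
Level 2: 59049
Level 3: 19683
Level 4: 6561
Level 5: 2187
Level 6: 729
Level 7: 243
Level 8: 81
Level 9: 27
Level 10: 9
Level 11: 3
Level 12: 1

The root is level 0 and the size-1 base case is level 12 (the tree spans levels 0 through 12, i.e. 13 levels counting the root), so the depth is the number of divisions: log_3(531441) = 12

The recursion tree depth is log_3(531441) = 12. At each level, the problem size is divided by 3, so it takes 12 divisions to reduce to a base case of size 1. The algorithm makes 3 recursive calls at each level.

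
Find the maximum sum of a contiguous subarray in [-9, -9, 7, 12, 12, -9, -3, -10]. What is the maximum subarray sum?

Using Kadane's algorithm on [-9, -9, 7, 12, 12, -9, -3, -10]:

Scanning through the array:
Position 1 (value -9): max_ending_here = -9, max_so_far = -9
Position 2 (value 7): max_ending_here = 7, max_so_far = 7
Position 3 (value 12): max_ending_here = 19, max_so_far = 19
Position 4 (value 12): max_ending_here = 31, max_so_far = 31
Position 5 (value -9): max_ending_here = 22, max_so_far = 31
Position 6 (value -3): max_ending_here = 19, max_so_far = 31
Position 7 (value -10): max_ending_here = 9, max_so_far = 31

Maximum subarray: [7, 12, 12]
Maximum sum: 31

The maximum subarray is [7, 12, 12] with sum 31. This subarray runs from index 2 to index 4.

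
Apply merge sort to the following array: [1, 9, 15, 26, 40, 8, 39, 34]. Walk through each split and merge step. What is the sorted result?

Merge sort trace:

Split: [1, 9, 15, 26, 40, 8, 39, 34] -> [1, 9, 15, 26] and [40, 8, 39, 34]
  Split: [1, 9, 15, 26] -> [1, 9] and [15, 26]
    Split: [1, 9] -> [1] and [9]
    Merge: [1] + [9] -> [1, 9]
    Split: [15, 26] -> [15] and [26]
    Merge: [15] + [26] -> [15, 26]
  Merge: [1, 9] + [15, 26] -> [1, 9, 15, 26]
  Split: [40, 8, 39, 34] -> [40, 8] and [39, 34]
    Split: [40, 8] -> [40] and [8]
    Merge: [40] + [8] -> [8, 40]
    Split: [39, 34] -> [39] and [34]
    Merge: [39] + [34] -> [34, 39]
  Merge: [8, 40] + [34, 39] -> [8, 34, 39, 40]
Merge: [1, 9, 15, 26] + [8, 34, 39, 40] -> [1, 8, 9, 15, 26, 34, 39, 40]

Final sorted array: [1, 8, 9, 15, 26, 34, 39, 40]

The merge sort proceeds by recursively splitting the array and merging sorted halves.
After all merges, the sorted array is [1, 8, 9, 15, 26, 34, 39, 40].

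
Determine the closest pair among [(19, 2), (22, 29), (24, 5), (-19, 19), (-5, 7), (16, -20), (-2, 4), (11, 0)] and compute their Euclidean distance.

Computing all pairwise distances among 8 points:

d((19, 2), (22, 29)) = 27.1662
d((19, 2), (24, 5)) = 5.831
d((19, 2), (-19, 19)) = 41.6293
d((19, 2), (-5, 7)) = 24.5153
d((19, 2), (16, -20)) = 22.2036
d((19, 2), (-2, 4)) = 21.095
d((19, 2), (11, 0)) = 8.2462
d((22, 29), (24, 5)) = 24.0832
d((22, 29), (-19, 19)) = 42.2019
d((22, 29), (-5, 7)) = 34.8281
d((22, 29), (16, -20)) = 49.366
d((22, 29), (-2, 4)) = 34.6554
d((22, 29), (11, 0)) = 31.0161
d((24, 5), (-19, 19)) = 45.2217
d((24, 5), (-5, 7)) = 29.0689
d((24, 5), (16, -20)) = 26.2488
d((24, 5), (-2, 4)) = 26.0192
d((24, 5), (11, 0)) = 13.9284
d((-19, 19), (-5, 7)) = 18.4391
d((-19, 19), (16, -20)) = 52.4023
d((-19, 19), (-2, 4)) = 22.6716
d((-19, 19), (11, 0)) = 35.5106
d((-5, 7), (16, -20)) = 34.2053
d((-5, 7), (-2, 4)) = 4.2426 <-- minimum
d((-5, 7), (11, 0)) = 17.4642
d((16, -20), (-2, 4)) = 30.0
d((16, -20), (11, 0)) = 20.6155
d((-2, 4), (11, 0)) = 13.6015

Closest pair: (-5, 7) and (-2, 4) with distance 4.2426

The closest pair is (-5, 7) and (-2, 4) with Euclidean distance 4.2426. For 8 points, brute-force pairwise comparison is shown above. For large n, the divide-and-conquer algorithm (sort by x, recurse on halves, check the dividing strip) achieves O(n log n).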